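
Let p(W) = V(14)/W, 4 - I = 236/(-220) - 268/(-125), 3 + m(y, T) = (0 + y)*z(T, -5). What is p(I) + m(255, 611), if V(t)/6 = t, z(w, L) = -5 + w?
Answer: 622395729/4027 ≈ 1.5456e+5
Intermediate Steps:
V(t) = 6*t
m(y, T) = -3 + y*(-5 + T) (m(y, T) = -3 + (0 + y)*(-5 + T) = -3 + y*(-5 + T))
I = 4027/1375 (I = 4 - (236/(-220) - 268/(-125)) = 4 - (236*(-1/220) - 268*(-1/125)) = 4 - (-59/55 + 268/125) = 4 - 1*1473/1375 = 4 - 1473/1375 = 4027/1375 ≈ 2.9287)
p(W) = 84/W (p(W) = (6*14)/W = 84/W)
p(I) + m(255, 611) = 84/(4027/1375) + (-3 + 255*(-5 + 611)) = 84*(1375/4027) + (-3 + 255*606) = 115500/4027 + (-3 + 154530) = 115500/4027 + 154527 = 622395729/4027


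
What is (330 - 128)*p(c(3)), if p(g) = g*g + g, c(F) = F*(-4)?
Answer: 26664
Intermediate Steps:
c(F) = -4*F
p(g) = g + g² (p(g) = g² + g = g + g²)
(330 - 128)*p(c(3)) = (330 - 128)*((-4*3)*(1 - 4*3)) = 202*(-12*(1 - 12)) = 202*(-12*(-11)) = 202*132 = 26664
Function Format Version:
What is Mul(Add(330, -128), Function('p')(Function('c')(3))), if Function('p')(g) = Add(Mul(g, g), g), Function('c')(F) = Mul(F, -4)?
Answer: 26664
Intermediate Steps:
Function('c')(F) = Mul(-4, F)
Function('p')(g) = Add(g, Pow(g, 2)) (Function('p')(g) = Add(Pow(g, 2), g) = Add(g, Pow(g, 2)))
Mul(Add(330, -128), Function('p')(Function('c')(3))) = Mul(Add(330, -128), Mul(Mul(-4, 3), Add(1, Mul(-4, 3)))) = Mul(202, Mul(-12, Add(1, -12))) = Mul(202, Mul(-12, -11)) = Mul(202, 132) = 26664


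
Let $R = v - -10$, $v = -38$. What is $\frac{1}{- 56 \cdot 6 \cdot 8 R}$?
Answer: $\frac{1}{75264} \approx 1.3287 \cdot 10^{-5}$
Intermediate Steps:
$R = -28$ ($R = -38 - -10 = -38 + 10 = -28$)
$\frac{1}{- 56 \cdot 6 \cdot 8 R} = \frac{1}{- 56 \cdot 6 \cdot 8 \left(-28\right)} = \frac{1}{\left(-56\right) 48 \left(-28\right)} = \frac{1}{\left(-2688\right) \left(-28\right)} = \frac{1}{75264}$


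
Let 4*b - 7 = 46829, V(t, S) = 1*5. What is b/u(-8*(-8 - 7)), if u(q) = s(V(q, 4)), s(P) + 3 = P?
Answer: 11709/2 ≈ 5854.5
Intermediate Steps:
V(t, S) = 5
s(P) = -3 + P
u(q) = 2 (u(q) = -3 + 5 = 2)
b = 11709 (b = 7/4 + (1/4)*46829 = 7/4 + 46829/4 = 11709)
b/u(-8*(-8 - 7)) = 11709/2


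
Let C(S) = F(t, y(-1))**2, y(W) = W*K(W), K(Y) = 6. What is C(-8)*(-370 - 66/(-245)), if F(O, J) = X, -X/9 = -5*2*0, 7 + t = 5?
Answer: 0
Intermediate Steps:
t = -2 (t = -7 + 5 = -2)
y(W) = 6*W (y(W) = W*6 = 6*W)
X = 0 (X = -9*(-5*2)*0 = -(-90)*0 = -9*0 = 0)
F(O, J) = 0
C(S) = 0 (C(S) = 0**2 = 0)
C(-8)*(-370 - 66/(-245)) = 0*(-370 - 66/(-245)) = 0*(-370 - 66*(-1/245)) = 0*(-370 + 66/245) = 0*(-90584/245) = 0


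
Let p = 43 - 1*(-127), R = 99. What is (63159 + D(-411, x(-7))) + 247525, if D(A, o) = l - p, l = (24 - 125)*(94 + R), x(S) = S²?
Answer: 291021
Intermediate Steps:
l = -19493 (l = (24 - 125)*(94 + 99) = -101*193 = -19493)
p = 170 (p = 43 + 127 = 170)
D(A, o) = -19663 (D(A, o) = -19493 - 1*170 = -19493 - 170 = -19663)
(63159 + D(-411, x(-7))) + 247525 = (63159 - 19663) + 247525 = 43496 + 247525 = 291021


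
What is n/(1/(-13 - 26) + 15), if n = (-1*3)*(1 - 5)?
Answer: 117/146 ≈ 0.80137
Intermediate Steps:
n = 12 (n = -3*(-4) = 12)
n/(1/(-13 - 26) + 15) = 12/(1/(-13 - 26) + 15) = 12/(1/(-39) + 15) = 12/(-1/39 + 15) = 12/(584/39) = 12*(39/584) = 117/146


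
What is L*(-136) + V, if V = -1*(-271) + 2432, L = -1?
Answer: 2839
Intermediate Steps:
V = 2703 (V = 271 + 2432 = 2703)
L*(-136) + V = -1*(-136) + 2703 = 136 + 2703 = 2839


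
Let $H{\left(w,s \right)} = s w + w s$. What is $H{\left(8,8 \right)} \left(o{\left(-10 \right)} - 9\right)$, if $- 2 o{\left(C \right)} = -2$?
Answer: $-1024$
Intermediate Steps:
$o{\left(C \right)} = 1$ ($o{\left(C \right)} = \left(- \frac{1}{2}\right) \left(-2\right) = 1$)
$H{\left(w,s \right)} = 2 s w$ ($H{\left(w,s \right)} = s w + s w = 2 s w$)
$H{\left(8,8 \right)} \left(o{\left(-10 \right)} - 9\right) = 2 \cdot 8 \cdot 8 \left(1 - 9\right) = 128 \left(-8\right) = -1024$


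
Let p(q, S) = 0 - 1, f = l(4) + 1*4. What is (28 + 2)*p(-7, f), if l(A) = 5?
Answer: -30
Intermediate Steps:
f = 9 (f = 5 + 1*4 = 5 + 4 = 9)
p(q, S) = -1
(28 + 2)*p(-7, f) = (28 + 2)*(-1) = 30*(-1) = -30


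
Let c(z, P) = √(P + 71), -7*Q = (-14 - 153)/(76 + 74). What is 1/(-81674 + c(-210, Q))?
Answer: -85757700/7004174315083 - 5*√3138114/7004174315083 ≈ -1.2245e-5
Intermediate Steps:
Q = 167/1050 (Q = -(-14 - 153)/(7*(76 + 74)) = -(-167)/(7*150) = -⅐*(-167/150) = 167/1050 ≈ 0.15905)
c(z, P) = √(71 + P)
1/(-81674 + c(-210, Q)) = 1/(-81674 + √(71 + 167/1050)) = 1/(-81674 + √(74717/1050)) = 1/(-81674 + √3138114/210)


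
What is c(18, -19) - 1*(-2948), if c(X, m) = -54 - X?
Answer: 2876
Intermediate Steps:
c(18, -19) - 1*(-2948) = (-54 - 1*18) - 1*(-2948) = (-54 - 18) + 2948 = -72 + 2948 = 2876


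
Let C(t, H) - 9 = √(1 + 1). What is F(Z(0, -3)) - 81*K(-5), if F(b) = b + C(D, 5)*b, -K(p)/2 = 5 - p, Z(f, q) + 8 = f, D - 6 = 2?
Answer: 1540 - 8*√2 ≈ 1528.7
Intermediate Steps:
D = 8 (D = 6 + 2 = 8)
Z(f, q) = -8 + f
C(t, H) = 9 + √2 (C(t, H) = 9 + √(1 + 1) = 9 + √2)
K(p) = -10 + 2*p (K(p) = -2*(5 - p) = -10 + 2*p)
F(b) = b + b*(9 + √2) (F(b) = b + (9 + √2)*b = b + b*(9 + √2))
F(Z(0, -3)) - 81*K(-5) = (-8 + 0)*(10 + √2) - 81*(-10 + 2*(-5)) = -8*(10 + √2) - 81*(-10 - 10) = (-80 - 8*√2) - 81*(-20) = (-80 - 8*√2) + 1620 = 1540 - 8*√2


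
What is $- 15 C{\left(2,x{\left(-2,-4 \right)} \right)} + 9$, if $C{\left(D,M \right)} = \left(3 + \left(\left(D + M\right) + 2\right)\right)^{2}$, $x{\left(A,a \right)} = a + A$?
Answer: $-6$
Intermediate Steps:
$x{\left(A,a \right)} = A + a$
$C{\left(D,M \right)} = \left(5 + D + M\right)^{2}$ ($C{\left(D,M \right)} = \left(3 + \left(2 + D + M\right)\right)^{2} = \left(5 + D + M\right)^{2}$)
$- 15 C{\left(2,x{\left(-2,-4 \right)} \right)} + 9 = - 15 \left(5 + 2 - 6\right)^{2} + 9 = - 15 \cdot 1^{2} + 9 = \left(-15\right) 1 + 9 = -15 + 9 = -6$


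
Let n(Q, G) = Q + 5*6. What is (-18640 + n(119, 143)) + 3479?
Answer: -15012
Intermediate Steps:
n(Q, G) = 30 + Q (n(Q, G) = Q + 30 = 30 + Q)
(-18640 + n(119, 143)) + 3479 = (-18640 + (30 + 119)) + 3479 = (-18640 + 149) + 3479 = -18491 + 3479 = -15012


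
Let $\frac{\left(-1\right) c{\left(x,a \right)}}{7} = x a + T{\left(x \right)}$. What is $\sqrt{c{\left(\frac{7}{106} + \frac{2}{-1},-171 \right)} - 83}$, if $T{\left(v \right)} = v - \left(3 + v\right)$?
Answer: $\frac{i \sqrt{26707442}}{106} \approx 48.754 i$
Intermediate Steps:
$T{\left(v \right)} = -3$
$c{\left(x,a \right)} = 21 - 7 a x$ ($c{\left(x,a \right)} = - 7 \left(x a - 3\right) = - 7 \left(a x - 3\right) = - 7 \left(-3 + a x\right) = 21 - 7 a x$)
$\sqrt{c{\left(\frac{7}{106} + \frac{2}{-1},-171 \right)} - 83} = \sqrt{\left(21 - - 1197 \left(\frac{7}{106} + \frac{2}{-1}\right)\right) - 83} = \sqrt{\left(21 - - 1197 \left(7 \cdot \frac{1}{106} + 2 \left(-1\right)\right)\right) - 83} = \sqrt{\left(21 - - 1197 \left(\frac{7}{106} - 2\right)\right) - 83} = \sqrt{\left(21 - \left(-1197\right) \left(- \frac{205}{106}\right)\right) - 83} = \sqrt{\left(21 - \frac{245385}{106}\right) - 83} = \sqrt{- \frac{243159}{106} - 83} = \sqrt{- \frac{251957}{106}} = \frac{i \sqrt{26707442}}{106}$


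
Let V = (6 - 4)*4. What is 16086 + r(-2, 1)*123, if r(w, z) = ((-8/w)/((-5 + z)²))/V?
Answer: 514875/32 ≈ 16090.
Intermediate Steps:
V = 8 (V = 2*4 = 8)
r(w, z) = -1/(w*(-5 + z)²) (r(w, z) = ((-8/w)/((-5 + z)²))/8 = ((-8/w)/(-5 + z)²)*(⅛) = -8/(w*(-5 + z)²)*(⅛) = -1/(w*(-5 + z)²))
16086 + r(-2, 1)*123 = 16086 - 1/(-2*(-5 + 1)²)*123 = 16086 - 1*(-½)/(-4)²*123 = 16086 - 1*(-½)*1/16*123 = 16086 + (1/32)*123 = 16086 + 123/32 = 514875/32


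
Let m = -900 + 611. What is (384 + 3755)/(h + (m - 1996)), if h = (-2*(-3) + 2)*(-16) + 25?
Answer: -4139/2388 ≈ -1.7332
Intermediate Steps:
m = -289
h = -103 (h = (6 + 2)*(-16) + 25 = 8*(-16) + 25 = -128 + 25 = -103)
(384 + 3755)/(h + (m - 1996)) = (384 + 3755)/(-103 + (-289 - 1996)) = 4139/(-103 - 2285) = 4139/(-2388) = 4139*(-1/2388) = -4139/2388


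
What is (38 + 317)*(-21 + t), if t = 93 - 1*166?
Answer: -33370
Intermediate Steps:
t = -73 (t = 93 - 166 = -73)
(38 + 317)*(-21 + t) = (38 + 317)*(-21 - 73) = 355*(-94) = -33370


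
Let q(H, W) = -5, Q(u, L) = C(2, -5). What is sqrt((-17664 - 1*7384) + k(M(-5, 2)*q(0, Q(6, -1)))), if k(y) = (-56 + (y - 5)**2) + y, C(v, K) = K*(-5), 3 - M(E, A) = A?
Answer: I*sqrt(25009) ≈ 158.14*I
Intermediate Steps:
M(E, A) = 3 - A
C(v, K) = -5*K
Q(u, L) = 25 (Q(u, L) = -5*(-5) = 25)
k(y) = -56 + y + (-5 + y)**2 (k(y) = (-56 + (-5 + y)**2) + y = -56 + y + (-5 + y)**2)
sqrt((-17664 - 1*7384) + k(M(-5, 2)*q(0, Q(6, -1)))) = sqrt((-17664 - 1*7384) + (-56 + (3 - 1*2)*(-5) + (-5 + (3 - 1*2)*(-5))**2)) = sqrt((-17664 - 7384) + (-56 + (3 - 2)*(-5) + (-5 + (3 - 2)*(-5))**2)) = sqrt(-25048 + (-56 + 1*(-5) + (-5 + 1*(-5))**2)) = sqrt(-25048 + (-56 - 5 + (-5 - 5)**2)) = sqrt(-25048 + (-56 - 5 + (-10)**2)) = sqrt(-25048 + (-56 - 5 + 100)) = sqrt(-25048 + 39) = sqrt(-25009) = I*sqrt(25009)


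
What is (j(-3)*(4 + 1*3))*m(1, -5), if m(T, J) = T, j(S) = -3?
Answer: -21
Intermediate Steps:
(j(-3)*(4 + 1*3))*m(1, -5) = -3*(4 + 1*3)*1 = -3*(4 + 3)*1 = -3*7*1 = -21*1 = -21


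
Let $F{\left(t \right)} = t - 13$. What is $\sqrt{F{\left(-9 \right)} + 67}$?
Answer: $3 \sqrt{5} \approx 6.7082$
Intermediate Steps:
$F{\left(t \right)} = -13 + t$
$\sqrt{F{\left(-9 \right)} + 67} = \sqrt{\left(-13 - 9\right) + 67} = \sqrt{-22 + 67} = \sqrt{45} = 3 \sqrt{5}$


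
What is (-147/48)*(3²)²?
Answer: -3969/16 ≈ -248.06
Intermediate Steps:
(-147/48)*(3²)² = -147*1/48*9² = -49/16*81 = -3969/16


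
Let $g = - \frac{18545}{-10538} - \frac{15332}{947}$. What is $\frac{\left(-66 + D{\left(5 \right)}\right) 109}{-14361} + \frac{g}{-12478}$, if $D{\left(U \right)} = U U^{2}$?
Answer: $- \frac{798745935825887}{1788289541809188} \approx -0.44665$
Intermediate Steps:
$D{\left(U \right)} = U^{3}$
$g = - \frac{144006501}{9979486}$ ($g = \left(-18545\right) \left(- \frac{1}{10538}\right) - \frac{15332}{947} = \frac{18545}{10538} - \frac{15332}{947} = - \frac{144006501}{9979486} \approx -14.43$)
$\frac{\left(-66 + D{\left(5 \right)}\right) 109}{-14361} + \frac{g}{-12478} = \frac{\left(-66 + 5^{3}\right) 109}{-14361} - \frac{144006501}{9979486 \left(-12478\right)} = \left(-66 + 125\right) 109 \left(- \frac{1}{14361}\right) - - \frac{144006501}{124524026308} = 59 \cdot 109 \left(- \frac{1}{14361}\right) + \frac{144006501}{124524026308} = 6431 \left(- \frac{1}{14361}\right) + \frac{144006501}{124524026308} = - \frac{6431}{14361} + \frac{144006501}{124524026308} = - \frac{798745935825887}{1788289541809188}$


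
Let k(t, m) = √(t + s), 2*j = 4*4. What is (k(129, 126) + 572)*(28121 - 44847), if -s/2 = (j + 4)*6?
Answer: -9567272 - 16726*I*√15 ≈ -9.5673e+6 - 64780.0*I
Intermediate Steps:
j = 8 (j = (4*4)/2 = (½)*16 = 8)
s = -144 (s = -2*(8 + 4)*6 = -24*6 = -2*72 = -144)
k(t, m) = √(-144 + t) (k(t, m) = √(t - 144) = √(-144 + t))
(k(129, 126) + 572)*(28121 - 44847) = (√(-144 + 129) + 572)*(28121 - 44847) = (√(-15) + 572)*(-16726) = (I*√15 + 572)*(-16726) = (572 + I*√15)*(-16726) = -9567272 - 16726*I*√15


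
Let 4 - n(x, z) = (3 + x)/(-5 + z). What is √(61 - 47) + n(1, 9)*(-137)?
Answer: -411 + √14 ≈ -407.26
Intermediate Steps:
n(x, z) = 4 - (3 + x)/(-5 + z)
√(61 - 47) + n(1, 9)*(-137) = √(61 - 47) + ((-23 - 1*1 + 4*9)/(-5 + 9))*(-137) = √14 + ((-23 - 1 + 36)/4)*(-137) = √14 + ((¼)*12)*(-137) = √14 + 3*(-137) = √14 - 411 = -411 + √14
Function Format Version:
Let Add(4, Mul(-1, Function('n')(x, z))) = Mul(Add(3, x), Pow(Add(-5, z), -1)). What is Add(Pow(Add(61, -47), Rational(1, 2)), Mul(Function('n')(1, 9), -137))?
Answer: Add(-411, Pow(14, Rational(1, 2))) ≈ -407.26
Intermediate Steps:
Function('n')(x, z) = Add(4, Mul(-1, Pow(Add(-5, z), -1), Add(3, x))) (Function('n')(x, z) = Add(4, Mul(-1, Mul(Add(3, x), Pow(Add(-5, z), -1)))) = Add(4, Mul(-1, Mul(Pow(Add(-5, z), -1), Add(3, x)))) = Add(4, Mul(-1, Pow(Add(-5, z), -1), Add(3, x))))
Add(Pow(Add(61, -47), Rational(1, 2)), Mul(Function('n')(1, 9), -137)) = Add(Pow(Add(61, -47), Rational(1, 2)), Mul(Mul(Pow(Add(-5, 9), -1), Add(-23, Mul(-1, 1), Mul(4, 9))), -137)) = Add(Pow(14, Rational(1, 2)), Mul(Mul(Pow(4, -1), Add(-23, -1, 36)), -137)) = Add(Pow(14, Rational(1, 2)), Mul(Mul(Rational(1, 4), 12), -137)) = Add(Pow(14, Rational(1, 2)), Mul(3, -137)) = Add(Pow(14, Rational(1, 2)), -411) = Add(-411, Pow(14, Rational(1, 2)))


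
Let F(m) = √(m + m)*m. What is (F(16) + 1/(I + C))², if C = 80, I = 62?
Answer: 165183489/20164 + 64*√2/71 ≈ 8193.3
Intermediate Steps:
F(m) = √2*m^(3/2) (F(m) = √(2*m)*m = (√2*√m)*m = √2*m^(3/2))
(F(16) + 1/(I + C))² = (√2*16^(3/2) + 1/(62 + 80))² = (√2*64 + 1/142)² = (64*√2 + 1/142)² = (1/142 + 64*√2)²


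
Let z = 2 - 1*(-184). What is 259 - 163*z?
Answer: -30059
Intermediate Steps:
z = 186 (z = 2 + 184 = 186)
259 - 163*z = 259 - 163*186 = 259 - 30318 = -30059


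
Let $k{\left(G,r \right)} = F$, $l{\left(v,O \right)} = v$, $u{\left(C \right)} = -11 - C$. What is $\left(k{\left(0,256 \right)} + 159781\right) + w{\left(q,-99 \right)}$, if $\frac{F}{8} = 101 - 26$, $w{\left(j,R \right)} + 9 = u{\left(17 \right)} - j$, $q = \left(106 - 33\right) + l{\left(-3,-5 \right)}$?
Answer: $160274$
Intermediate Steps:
$q = 70$ ($q = \left(106 - 33\right) - 3 = 73 - 3 = 70$)
$w{\left(j,R \right)} = -37 - j$ ($w{\left(j,R \right)} = -9 - \left(28 + j\right) = -37 - j$)
$F = 600$ ($F = 8 \left(101 - 26\right) = 8 \cdot 75 = 600$)
$k{\left(G,r \right)} = 600$
$\left(k{\left(0,256 \right)} + 159781\right) + w{\left(q,-99 \right)} = \left(600 + 159781\right) - 107 = 160381 - 107 = 160274$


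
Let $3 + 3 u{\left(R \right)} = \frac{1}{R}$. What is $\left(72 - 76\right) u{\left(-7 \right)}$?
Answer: $\frac{88}{21} \approx 4.1905$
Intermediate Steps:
$u{\left(R \right)} = -1 + \frac{1}{3 R}$
$\left(72 - 76\right) u{\left(-7 \right)} = \left(72 - 76\right) \frac{\frac{1}{3} - -7}{-7} = - 4 \left(- \frac{\frac{1}{3} + 7}{7}\right) = - 4 \left(\left(- \frac{1}{7}\right) \frac{22}{3}\right) = \left(-4\right) \left(- \frac{22}{21}\right) = \frac{88}{21}$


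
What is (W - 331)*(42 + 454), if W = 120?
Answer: -104656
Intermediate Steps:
(W - 331)*(42 + 454) = (120 - 331)*(42 + 454) = -211*496 = -104656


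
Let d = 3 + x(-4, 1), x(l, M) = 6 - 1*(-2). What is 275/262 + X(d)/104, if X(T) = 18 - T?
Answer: 15217/13624 ≈ 1.1169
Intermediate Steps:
x(l, M) = 8 (x(l, M) = 6 + 2 = 8)
d = 11 (d = 3 + 8 = 11)
275/262 + X(d)/104 = 275/262 + (18 - 1*11)/104 = 275*(1/262) + (18 - 11)*(1/104) = 275/262 + 7*(1/104) = 275/262 + 7/104 = 15217/13624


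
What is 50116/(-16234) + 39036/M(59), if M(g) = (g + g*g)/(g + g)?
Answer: 52683912/40585 ≈ 1298.1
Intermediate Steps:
M(g) = (g + g²)/(2*g) (M(g) = (g + g²)/((2*g)) = (g + g²)*(1/(2*g)) = (g + g²)/(2*g))
50116/(-16234) + 39036/M(59) = 50116/(-16234) + 39036/(½ + (½)*59) = 50116*(-1/16234) + 39036/(½ + 59/2) = -25058/8117 + 39036/30 = -25058/8117 + 39036*(1/30) = -25058/8117 + 6506/5 = 52683912/40585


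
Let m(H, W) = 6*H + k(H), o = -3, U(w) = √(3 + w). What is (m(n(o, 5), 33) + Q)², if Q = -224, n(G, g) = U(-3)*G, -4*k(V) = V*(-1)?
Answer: 50176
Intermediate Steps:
k(V) = V/4 (k(V) = -V*(-1)/4 = -(-1)*V/4 = V/4)
n(G, g) = 0 (n(G, g) = √(3 - 3)*G = √0*G = 0*G = 0)
m(H, W) = 25*H/4 (m(H, W) = 6*H + H/4 = 25*H/4)
(m(n(o, 5), 33) + Q)² = ((25/4)*0 - 224)² = (0 - 224)² = (-224)² = 50176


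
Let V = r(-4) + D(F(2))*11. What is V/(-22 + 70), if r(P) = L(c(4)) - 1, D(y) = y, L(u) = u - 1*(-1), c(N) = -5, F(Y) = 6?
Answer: 61/48 ≈ 1.2708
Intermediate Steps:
L(u) = 1 + u (L(u) = u + 1 = 1 + u)
r(P) = -5 (r(P) = (1 - 5) - 1 = -4 - 1 = -5)
V = 61 (V = -5 + 6*11 = -5 + 66 = 61)
V/(-22 + 70) = 61/(-22 + 70) = 61/48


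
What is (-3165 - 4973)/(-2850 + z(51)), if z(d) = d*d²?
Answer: -8138/129801 ≈ -0.062696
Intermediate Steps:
z(d) = d³
(-3165 - 4973)/(-2850 + z(51)) = (-3165 - 4973)/(-2850 + 51³) = -8138/(-2850 + 132651) = -8138/129801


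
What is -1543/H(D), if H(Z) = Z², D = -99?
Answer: -1543/9801 ≈ -0.15743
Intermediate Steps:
-1543/H(D) = -1543/((-99)²) = -1543/9801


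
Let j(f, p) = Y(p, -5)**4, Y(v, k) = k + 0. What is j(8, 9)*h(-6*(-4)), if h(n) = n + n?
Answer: 30000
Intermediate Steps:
Y(v, k) = k
j(f, p) = 625 (j(f, p) = (-5)**4 = 625)
h(n) = 2*n
j(8, 9)*h(-6*(-4)) = 625*(2*(-6*(-4))) = 625*(2*24) = 625*48 = 30000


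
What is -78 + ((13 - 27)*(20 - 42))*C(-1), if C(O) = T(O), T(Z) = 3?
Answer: 846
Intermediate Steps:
C(O) = 3
-78 + ((13 - 27)*(20 - 42))*C(-1) = -78 + ((13 - 27)*(20 - 42))*3 = -78 - 14*(-22)*3 = -78 + 308*3 = -78 + 924 = 846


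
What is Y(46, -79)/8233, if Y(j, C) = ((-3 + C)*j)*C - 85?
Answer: 297903/8233 ≈ 36.184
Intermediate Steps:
Y(j, C) = -85 + C*j*(-3 + C) (Y(j, C) = (j*(-3 + C))*C - 85 = C*j*(-3 + C) - 85 = -85 + C*j*(-3 + C))
Y(46, -79)/8233 = (-85 + 46*(-79)² - 3*(-79)*46)/8233 = (-85 + 46*6241 + 10902)*(1/8233) = (-85 + 287086 + 10902)*(1/8233) = 297903*(1/8233) = 297903/8233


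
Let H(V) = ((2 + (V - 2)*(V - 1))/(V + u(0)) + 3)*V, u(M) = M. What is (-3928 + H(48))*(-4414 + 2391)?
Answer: 3277260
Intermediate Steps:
H(V) = V*(3 + (2 + (-1 + V)*(-2 + V))/V) (H(V) = ((2 + (V - 2)*(V - 1))/(V + 0) + 3)*V = ((2 + (-2 + V)*(-1 + V))/V + 3)*V = ((2 + (-1 + V)*(-2 + V))/V + 3)*V = (3 + (2 + (-1 + V)*(-2 + V))/V)*V = V*(3 + (2 + (-1 + V)*(-2 + V))/V))
(-3928 + H(48))*(-4414 + 2391) = (-3928 + (4 + 48²))*(-4414 + 2391) = (-3928 + (4 + 2304))*(-2023) = (-3928 + 2308)*(-2023) = -1620*(-2023) = 3277260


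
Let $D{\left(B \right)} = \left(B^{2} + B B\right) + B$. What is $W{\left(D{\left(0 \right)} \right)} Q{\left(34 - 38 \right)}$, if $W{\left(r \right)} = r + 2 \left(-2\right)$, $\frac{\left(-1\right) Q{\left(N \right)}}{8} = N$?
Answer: $-128$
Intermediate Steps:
$Q{\left(N \right)} = - 8 N$
$D{\left(B \right)} = B + 2 B^{2}$ ($D{\left(B \right)} = \left(B^{2} + B^{2}\right) + B = 2 B^{2} + B = B + 2 B^{2}$)
$W{\left(r \right)} = -4 + r$ ($W{\left(r \right)} = r - 4 = -4 + r$)
$W{\left(D{\left(0 \right)} \right)} Q{\left(34 - 38 \right)} = \left(-4 + 0 \left(1 + 2 \cdot 0\right)\right) \left(- 8 \left(34 - 38\right)\right) = \left(-4 + 0 \left(1 + 0\right)\right) \left(\left(-8\right) \left(-4\right)\right) = \left(-4 + 0 \cdot 1\right) 32 = \left(-4 + 0\right) 32 = \left(-4\right) 32 = -128$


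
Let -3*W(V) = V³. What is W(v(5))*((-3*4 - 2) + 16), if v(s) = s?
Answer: -250/3 ≈ -83.333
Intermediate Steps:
W(V) = -V³/3
W(v(5))*((-3*4 - 2) + 16) = (-⅓*5³)*((-3*4 - 2) + 16) = (-⅓*125)*((-12 - 2) + 16) = -125*(-14 + 16)/3 = -125/3*2 = -250/3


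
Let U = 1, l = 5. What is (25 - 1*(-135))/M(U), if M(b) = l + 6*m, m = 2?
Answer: 160/17 ≈ 9.4118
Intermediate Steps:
M(b) = 17 (M(b) = 5 + 6*2 = 5 + 12 = 17)
(25 - 1*(-135))/M(U) = (25 - 1*(-135))/17 = (25 + 135)*(1/17) = 160*(1/17) = 160/17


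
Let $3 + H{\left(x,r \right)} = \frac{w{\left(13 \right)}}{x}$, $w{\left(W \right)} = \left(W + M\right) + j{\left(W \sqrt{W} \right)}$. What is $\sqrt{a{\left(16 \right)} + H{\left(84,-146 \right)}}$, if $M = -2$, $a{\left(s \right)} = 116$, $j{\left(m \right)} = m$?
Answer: $\frac{\sqrt{199563 + 273 \sqrt{13}}}{42} \approx 10.663$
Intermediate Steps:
$w{\left(W \right)} = -2 + W + W^{\frac{3}{2}}$ ($w{\left(W \right)} = \left(W - 2\right) + W \sqrt{W} = \left(-2 + W\right) + W^{\frac{3}{2}} = -2 + W + W^{\frac{3}{2}}$)
$H{\left(x,r \right)} = -3 + \frac{11 + 13 \sqrt{13}}{x}$ ($H{\left(x,r \right)} = -3 + \frac{-2 + 13 + 13^{\frac{3}{2}}}{x} = -3 + \frac{-2 + 13 + 13 \sqrt{13}}{x} = -3 + \frac{11 + 13 \sqrt{13}}{x}$)
$\sqrt{a{\left(16 \right)} + H{\left(84,-146 \right)}} = \sqrt{116 + \frac{11 - 252 + 13 \sqrt{13}}{84}} = \sqrt{116 + \frac{-241 + 13 \sqrt{13}}{84}} = \sqrt{116 - \left(\frac{241}{84} - \frac{13 \sqrt{13}}{84}\right)} = \sqrt{\frac{9503}{84} + \frac{13 \sqrt{13}}{84}}$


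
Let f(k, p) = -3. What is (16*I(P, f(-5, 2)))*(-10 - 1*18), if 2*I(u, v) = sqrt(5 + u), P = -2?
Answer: -224*sqrt(3) ≈ -387.98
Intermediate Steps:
I(u, v) = sqrt(5 + u)/2
(16*I(P, f(-5, 2)))*(-10 - 1*18) = (16*(sqrt(5 - 2)/2))*(-10 - 1*18) = (16*(sqrt(3)/2))*(-10 - 18) = (8*sqrt(3))*(-28) = -224*sqrt(3)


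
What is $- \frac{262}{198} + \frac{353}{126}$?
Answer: $\frac{683}{462} \approx 1.4784$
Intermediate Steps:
$- \frac{262}{198} + \frac{353}{126} = \left(-262\right) \frac{1}{198} + 353 \cdot \frac{1}{126} = - \frac{131}{99} + \frac{353}{126} = \frac{683}{462}$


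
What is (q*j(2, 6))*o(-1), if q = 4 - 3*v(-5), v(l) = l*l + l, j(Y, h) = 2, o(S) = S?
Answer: 112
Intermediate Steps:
v(l) = l + l**2 (v(l) = l**2 + l = l + l**2)
q = -56 (q = 4 - (-15)*(1 - 5) = 4 - (-15)*(-4) = 4 - 3*20 = 4 - 60 = -56)
(q*j(2, 6))*o(-1) = -56*2*(-1) = -112*(-1) = 112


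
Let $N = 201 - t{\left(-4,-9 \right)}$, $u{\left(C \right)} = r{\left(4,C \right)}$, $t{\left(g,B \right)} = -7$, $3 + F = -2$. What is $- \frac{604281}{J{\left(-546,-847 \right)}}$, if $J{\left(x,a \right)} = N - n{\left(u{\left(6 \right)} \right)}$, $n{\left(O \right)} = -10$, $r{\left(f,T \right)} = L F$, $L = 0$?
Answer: $- \frac{604281}{218} \approx -2771.9$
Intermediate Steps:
$F = -5$ ($F = -3 - 2 = -5$)
$r{\left(f,T \right)} = 0$ ($r{\left(f,T \right)} = 0 \left(-5\right) = 0$)
$u{\left(C \right)} = 0$
$N = 208$ ($N = 201 - -7 = 201 + 7 = 208$)
$J{\left(x,a \right)} = 218$ ($J{\left(x,a \right)} = 208 - -10 = 208 + 10 = 218$)
$- \frac{604281}{J{\left(-546,-847 \right)}} = - \frac{604281}{218}$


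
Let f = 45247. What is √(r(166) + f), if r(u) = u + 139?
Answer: 4*√2847 ≈ 213.43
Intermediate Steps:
r(u) = 139 + u
√(r(166) + f) = √((139 + 166) + 45247) = √(305 + 45247) = √45552 = 4*√2847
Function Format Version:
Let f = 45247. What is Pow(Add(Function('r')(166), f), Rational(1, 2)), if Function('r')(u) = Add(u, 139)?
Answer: Mul(4, Pow(2847, Rational(1, 2))) ≈ 213.43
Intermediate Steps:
Function('r')(u) = Add(139, u)
Pow(Add(Function('r')(166), f), Rational(1, 2)) = Pow(Add(Add(139, 166), 45247), Rational(1, 2)) = Pow(Add(305, 45247), Rational(1, 2)) = Pow(45552, Rational(1, 2)) = Mul(4, Pow(2847, Rational(1, 2)))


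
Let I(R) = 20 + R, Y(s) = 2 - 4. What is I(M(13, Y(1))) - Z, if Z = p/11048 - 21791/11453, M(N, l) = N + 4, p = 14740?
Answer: 1188410319/31633186 ≈ 37.568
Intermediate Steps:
Y(s) = -2
M(N, l) = 4 + N
Z = -17982437/31633186 (Z = 14740/11048 - 21791/11453 = 14740*(1/11048) - 21791*1/11453 = 3685/2762 - 21791/11453 = -17982437/31633186 ≈ -0.56847)
I(M(13, Y(1))) - Z = (20 + (4 + 13)) - 1*(-17982437/31633186) = (20 + 17) + 17982437/31633186 = 37 + 17982437/31633186 = 1188410319/31633186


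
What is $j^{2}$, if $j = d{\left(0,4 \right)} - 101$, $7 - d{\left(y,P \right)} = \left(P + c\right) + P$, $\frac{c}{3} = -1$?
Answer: $9801$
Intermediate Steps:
$c = -3$ ($c = 3 \left(-1\right) = -3$)
$d{\left(y,P \right)} = 10 - 2 P$ ($d{\left(y,P \right)} = 7 - \left(\left(P - 3\right) + P\right) = 7 - \left(\left(-3 + P\right) + P\right) = 7 - \left(-3 + 2 P\right) = 10 - 2 P$)
$j = -99$ ($j = \left(10 - 8\right) - 101 = 2 - 101 = -99$)
$j^{2} = \left(-99\right)^{2} = 9801$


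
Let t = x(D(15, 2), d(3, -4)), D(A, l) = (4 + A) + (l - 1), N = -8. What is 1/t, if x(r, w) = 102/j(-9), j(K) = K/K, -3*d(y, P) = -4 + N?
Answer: 1/102 ≈ 0.0098039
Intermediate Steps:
d(y, P) = 4 (d(y, P) = -(-4 - 8)/3 = -⅓*(-12) = 4)
j(K) = 1
D(A, l) = 3 + A + l (D(A, l) = (4 + A) + (-1 + l) = 3 + A + l)
x(r, w) = 102 (x(r, w) = 102/1 = 102*1 = 102)
t = 102
1/t = 1/102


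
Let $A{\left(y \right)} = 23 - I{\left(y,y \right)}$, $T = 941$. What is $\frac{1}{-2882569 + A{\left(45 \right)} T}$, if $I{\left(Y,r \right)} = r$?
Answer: $- \frac{1}{2903271} \approx -3.4444 \cdot 10^{-7}$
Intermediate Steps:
$A{\left(y \right)} = 23 - y$
$\frac{1}{-2882569 + A{\left(45 \right)} T} = \frac{1}{-2882569 + \left(23 - 45\right) 941} = \frac{1}{-2882569 - 20702} = \frac{1}{-2903271} = - \frac{1}{2903271}$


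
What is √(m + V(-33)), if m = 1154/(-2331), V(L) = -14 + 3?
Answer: I*√6939905/777 ≈ 3.3904*I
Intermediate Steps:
V(L) = -11
m = -1154/2331 (m = 1154*(-1/2331) = -1154/2331 ≈ -0.49507)
√(m + V(-33)) = √(-1154/2331 - 11) = √(-26795/2331) = I*√6939905/777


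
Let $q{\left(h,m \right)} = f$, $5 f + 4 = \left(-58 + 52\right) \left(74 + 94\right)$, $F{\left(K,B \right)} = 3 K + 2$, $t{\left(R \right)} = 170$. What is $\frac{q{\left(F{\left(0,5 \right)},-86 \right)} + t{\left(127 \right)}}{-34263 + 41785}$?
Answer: $- \frac{81}{18805} \approx -0.0043074$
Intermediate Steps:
$F{\left(K,B \right)} = 2 + 3 K$
$f = - \frac{1012}{5}$ ($f = - \frac{4}{5} + \frac{\left(-58 + 52\right) \left(74 + 94\right)}{5} = - \frac{4}{5} + \frac{\left(-6\right) 168}{5} = - \frac{4}{5} + \frac{1}{5} \left(-1008\right) = - \frac{4}{5} - \frac{1008}{5} = - \frac{1012}{5} \approx -202.4$)
$q{\left(h,m \right)} = - \frac{1012}{5}$
$\frac{q{\left(F{\left(0,5 \right)},-86 \right)} + t{\left(127 \right)}}{-34263 + 41785} = \frac{- \frac{1012}{5} + 170}{-34263 + 41785} = - \frac{162}{5 \cdot 7522} = \left(- \frac{162}{5}\right) \frac{1}{7522} = - \frac{81}{18805}$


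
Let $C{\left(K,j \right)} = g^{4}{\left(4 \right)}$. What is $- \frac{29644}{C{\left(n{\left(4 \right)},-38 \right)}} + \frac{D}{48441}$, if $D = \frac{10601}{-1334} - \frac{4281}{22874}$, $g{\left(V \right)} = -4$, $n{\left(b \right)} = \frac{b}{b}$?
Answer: $- \frac{2738599333002277}{23649993679296} \approx -115.8$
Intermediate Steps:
$n{\left(b \right)} = 1$
$D = - \frac{62049532}{7628479}$ ($D = 10601 \left(- \frac{1}{1334}\right) - \frac{4281}{22874} = - \frac{10601}{1334} - \frac{4281}{22874} = - \frac{62049532}{7628479} \approx -8.1339$)
$C{\left(K,j \right)} = 256$ ($C{\left(K,j \right)} = \left(-4\right)^{4} = 256$)
$- \frac{29644}{C{\left(n{\left(4 \right)},-38 \right)}} + \frac{D}{48441} = - \frac{29644}{256} - \frac{62049532}{7628479 \cdot 48441} = \left(-29644\right) \frac{1}{256} - \frac{62049532}{369531151239} = - \frac{7411}{64} - \frac{62049532}{369531151239} = - \frac{2738599333002277}{23649993679296}$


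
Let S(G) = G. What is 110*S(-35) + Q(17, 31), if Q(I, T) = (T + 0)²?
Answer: -2889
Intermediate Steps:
Q(I, T) = T²
110*S(-35) + Q(17, 31) = 110*(-35) + 31² = -3850 + 961 = -2889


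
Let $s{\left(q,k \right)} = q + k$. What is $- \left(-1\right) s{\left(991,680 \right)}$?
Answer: $1671$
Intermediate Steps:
$s{\left(q,k \right)} = k + q$
$- \left(-1\right) s{\left(991,680 \right)} = - \left(-1\right) \left(680 + 991\right) = - \left(-1\right) 1671 = \left(-1\right) \left(-1671\right) = 1671$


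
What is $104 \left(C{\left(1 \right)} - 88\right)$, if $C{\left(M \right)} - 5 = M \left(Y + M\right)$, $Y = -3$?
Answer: $-8840$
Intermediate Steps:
$C{\left(M \right)} = 5 + M \left(-3 + M\right)$
$104 \left(C{\left(1 \right)} - 88\right) = 104 \left(\left(5 + 1^{2} - 3\right) - 88\right) = 104 \left(\left(5 + 1 - 3\right) - 88\right) = 104 \left(3 - 88\right) = 104 \left(-85\right) = -8840$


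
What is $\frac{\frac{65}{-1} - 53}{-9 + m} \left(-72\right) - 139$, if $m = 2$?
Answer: $- \frac{9469}{7} \approx -1352.7$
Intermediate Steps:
$\frac{\frac{65}{-1} - 53}{-9 + m} \left(-72\right) - 139 = \frac{\frac{65}{-1} - 53}{-9 + 2} \left(-72\right) - 139 = \frac{65 \left(-1\right) - 53}{-7} \left(-72\right) - 139 = \left(-65 - 53\right) \left(- \frac{1}{7}\right) \left(-72\right) - 139 = \left(-118\right) \left(- \frac{1}{7}\right) \left(-72\right) - 139 = \frac{118}{7} \left(-72\right) - 139 = - \frac{8496}{7} - 139 = - \frac{9469}{7}$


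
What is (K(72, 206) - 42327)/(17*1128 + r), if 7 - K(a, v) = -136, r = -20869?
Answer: 42184/1693 ≈ 24.917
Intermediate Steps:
K(a, v) = 143 (K(a, v) = 7 - 1*(-136) = 7 + 136 = 143)
(K(72, 206) - 42327)/(17*1128 + r) = (143 - 42327)/(17*1128 - 20869) = -42184/(19176 - 20869) = -42184/(-1693) = -42184*(-1/1693) = 42184/1693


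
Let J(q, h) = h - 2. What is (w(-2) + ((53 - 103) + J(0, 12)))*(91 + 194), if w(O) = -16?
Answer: -15960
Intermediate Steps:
J(q, h) = -2 + h
(w(-2) + ((53 - 103) + J(0, 12)))*(91 + 194) = (-16 + ((53 - 103) + (-2 + 12)))*(91 + 194) = (-16 + (-50 + 10))*285 = (-16 - 40)*285 = -56*285 = -15960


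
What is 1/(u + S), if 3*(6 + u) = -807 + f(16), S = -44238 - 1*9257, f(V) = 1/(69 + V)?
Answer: -255/13711349 ≈ -1.8598e-5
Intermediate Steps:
S = -53495 (S = -44238 - 9257 = -53495)
u = -70124/255 (u = -6 + (-807 + 1/(69 + 16))/3 = -6 + (-807 + 1/85)/3 = -6 + (⅓)*(-68594/85) = -6 - 68594/255 = -70124/255 ≈ -275.00)
1/(u + S) = 1/(-70124/255 - 53495) = 1/(-13711349/255) = -255/13711349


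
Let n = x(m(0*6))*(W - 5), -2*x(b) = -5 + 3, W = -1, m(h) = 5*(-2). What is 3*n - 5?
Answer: -23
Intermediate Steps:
m(h) = -10
x(b) = 1 (x(b) = -(-5 + 3)/2 = -½*(-2) = 1)
n = -6 (n = 1*(-1 - 5) = 1*(-6) = -6)
3*n - 5 = 3*(-6) - 5 = -18 - 5 = -23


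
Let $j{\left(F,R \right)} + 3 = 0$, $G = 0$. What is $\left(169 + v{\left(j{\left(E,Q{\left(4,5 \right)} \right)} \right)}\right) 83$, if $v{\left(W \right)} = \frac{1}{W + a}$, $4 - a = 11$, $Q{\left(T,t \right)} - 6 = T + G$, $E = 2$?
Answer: $\frac{140187}{10} \approx 14019.0$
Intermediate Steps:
$Q{\left(T,t \right)} = 6 + T$ ($Q{\left(T,t \right)} = 6 + \left(T + 0\right) = 6 + T$)
$j{\left(F,R \right)} = -3$ ($j{\left(F,R \right)} = -3 + 0 = -3$)
$a = -7$ ($a = 4 - 11 = -7$)
$v{\left(W \right)} = \frac{1}{-7 + W}$ ($v{\left(W \right)} = \frac{1}{W - 7} = \frac{1}{-7 + W}$)
$\left(169 + v{\left(j{\left(E,Q{\left(4,5 \right)} \right)} \right)}\right) 83 = \left(169 + \frac{1}{-7 - 3}\right) 83 = \left(169 + \frac{1}{-10}\right) 83 = \left(169 - \frac{1}{10}\right) 83 = \frac{1689}{10} \cdot 83 = \frac{140187}{10}$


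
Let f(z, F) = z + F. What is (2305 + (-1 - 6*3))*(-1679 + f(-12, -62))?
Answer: -4007358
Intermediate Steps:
f(z, F) = F + z
(2305 + (-1 - 6*3))*(-1679 + f(-12, -62)) = (2305 + (-1 - 6*3))*(-1679 + (-62 - 12)) = (2305 + (-1 - 6*3))*(-1679 - 74) = (2305 + (-1 - 18))*(-1753) = (2305 - 19)*(-1753) = 2286*(-1753) = -4007358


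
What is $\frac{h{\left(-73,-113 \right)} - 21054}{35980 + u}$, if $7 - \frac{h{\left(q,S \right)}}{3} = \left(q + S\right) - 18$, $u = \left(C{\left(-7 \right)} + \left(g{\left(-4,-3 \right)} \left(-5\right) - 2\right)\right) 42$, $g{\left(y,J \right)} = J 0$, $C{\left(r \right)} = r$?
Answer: $- \frac{20421}{35602} \approx -0.57359$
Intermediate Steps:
$g{\left(y,J \right)} = 0$
$u = -378$ ($u = \left(-7 + \left(0 \left(-5\right) - 2\right)\right) 42 = \left(-7 + \left(0 - 2\right)\right) 42 = \left(-7 - 2\right) 42 = \left(-9\right) 42 = -378$)
$h{\left(q,S \right)} = 75 - 3 S - 3 q$ ($h{\left(q,S \right)} = 21 - 3 \left(\left(q + S\right) - 18\right) = 21 - 3 \left(\left(S + q\right) - 18\right) = 21 - 3 \left(-18 + S + q\right) = 21 - \left(-54 + 3 S + 3 q\right) = 75 - 3 S - 3 q$)
$\frac{h{\left(-73,-113 \right)} - 21054}{35980 + u} = \frac{\left(75 - -339 - -219\right) - 21054}{35980 - 378} = \frac{\left(75 + 339 + 219\right) - 21054}{35602} = \left(633 - 21054\right) \frac{1}{35602} = \left(-20421\right) \frac{1}{35602} = - \frac{20421}{35602}$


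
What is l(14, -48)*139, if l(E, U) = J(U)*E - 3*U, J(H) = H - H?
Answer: 20016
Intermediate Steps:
J(H) = 0
l(E, U) = -3*U (l(E, U) = 0*E - 3*U = 0 - 3*U = -3*U)
l(14, -48)*139 = -3*(-48)*139 = 144*139 = 20016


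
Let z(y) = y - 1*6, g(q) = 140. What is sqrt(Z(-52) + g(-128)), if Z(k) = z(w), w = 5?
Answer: sqrt(139) ≈ 11.790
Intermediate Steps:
z(y) = -6 + y (z(y) = y - 6 = -6 + y)
Z(k) = -1 (Z(k) = -6 + 5 = -1)
sqrt(Z(-52) + g(-128)) = sqrt(-1 + 140) = sqrt(139)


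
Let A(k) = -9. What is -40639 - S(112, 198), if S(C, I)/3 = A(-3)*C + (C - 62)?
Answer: -37765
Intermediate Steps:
S(C, I) = -186 - 24*C (S(C, I) = 3*(-9*C + (C - 62)) = 3*(-9*C + (-62 + C)) = 3*(-62 - 8*C) = -186 - 24*C)
-40639 - S(112, 198) = -40639 - (-186 - 24*112) = -40639 - (-186 - 2688) = -40639 - 1*(-2874) = -40639 + 2874 = -37765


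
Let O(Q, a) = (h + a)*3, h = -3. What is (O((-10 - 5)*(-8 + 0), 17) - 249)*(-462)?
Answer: 95634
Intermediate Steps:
O(Q, a) = -9 + 3*a (O(Q, a) = (-3 + a)*3 = -9 + 3*a)
(O((-10 - 5)*(-8 + 0), 17) - 249)*(-462) = ((-9 + 3*17) - 249)*(-462) = ((-9 + 51) - 249)*(-462) = (42 - 249)*(-462) = -207*(-462) = 95634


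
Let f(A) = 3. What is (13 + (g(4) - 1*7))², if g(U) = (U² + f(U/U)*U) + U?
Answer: 1444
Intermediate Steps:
g(U) = U² + 4*U (g(U) = (U² + 3*U) + U = U² + 4*U)
(13 + (g(4) - 1*7))² = (13 + (4*(4 + 4) - 1*7))² = (13 + (4*8 - 7))² = (13 + (32 - 7))² = (13 + 25)² = 38² = 1444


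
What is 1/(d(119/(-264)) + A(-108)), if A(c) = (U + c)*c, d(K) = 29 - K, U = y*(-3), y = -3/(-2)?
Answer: 264/3215375 ≈ 8.2106e-5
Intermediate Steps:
y = 3/2 (y = -3*(-½) = 3/2 ≈ 1.5000)
U = -9/2 (U = (3/2)*(-3) = -9/2 ≈ -4.5000)
A(c) = c*(-9/2 + c) (A(c) = (-9/2 + c)*c = c*(-9/2 + c))
1/(d(119/(-264)) + A(-108)) = 1/((29 - 119/(-264)) + (½)*(-108)*(-9 + 2*(-108))) = 1/((29 - 119*(-1)/264) + (½)*(-108)*(-9 - 216)) = 1/((29 - 1*(-119/264)) + (½)*(-108)*(-225)) = 1/((29 + 119/264) + 12150) = 1/(7775/264 + 12150) = 1/(3215375/264) = 264/3215375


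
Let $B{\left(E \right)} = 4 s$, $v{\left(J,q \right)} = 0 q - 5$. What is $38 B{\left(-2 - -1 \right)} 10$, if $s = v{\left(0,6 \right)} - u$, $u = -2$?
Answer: $-4560$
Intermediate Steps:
$v{\left(J,q \right)} = -5$ ($v{\left(J,q \right)} = 0 - 5 = -5$)
$s = -3$ ($s = -5 - -2 = -5 + 2 = -3$)
$B{\left(E \right)} = -12$ ($B{\left(E \right)} = 4 \left(-3\right) = -12$)
$38 B{\left(-2 - -1 \right)} 10 = 38 \left(-12\right) 10 = \left(-456\right) 10 = -4560$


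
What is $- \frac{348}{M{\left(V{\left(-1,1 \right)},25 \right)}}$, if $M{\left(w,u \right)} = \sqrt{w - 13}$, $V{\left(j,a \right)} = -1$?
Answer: $\frac{174 i \sqrt{14}}{7} \approx 93.007 i$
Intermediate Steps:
$M{\left(w,u \right)} = \sqrt{-13 + w}$
$- \frac{348}{M{\left(V{\left(-1,1 \right)},25 \right)}} = - \frac{348}{\sqrt{-13 - 1}} = - \frac{348}{\sqrt{-14}} = - \frac{348}{i \sqrt{14}} = - 348 \left(- \frac{i \sqrt{14}}{14}\right) = \frac{174 i \sqrt{14}}{7}$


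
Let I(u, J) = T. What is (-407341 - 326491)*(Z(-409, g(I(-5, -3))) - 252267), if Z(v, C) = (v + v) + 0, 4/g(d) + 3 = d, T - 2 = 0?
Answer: 185721871720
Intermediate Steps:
T = 2 (T = 2 + 0 = 2)
I(u, J) = 2
g(d) = 4/(-3 + d)
Z(v, C) = 2*v (Z(v, C) = 2*v + 0 = 2*v)
(-407341 - 326491)*(Z(-409, g(I(-5, -3))) - 252267) = (-407341 - 326491)*(2*(-409) - 252267) = -733832*(-818 - 252267) = -733832*(-253085) = 185721871720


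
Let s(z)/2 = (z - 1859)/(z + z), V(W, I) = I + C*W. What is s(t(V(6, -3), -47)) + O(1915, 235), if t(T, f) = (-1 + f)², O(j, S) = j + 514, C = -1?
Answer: 5596861/2304 ≈ 2429.2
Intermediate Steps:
V(W, I) = I - W
O(j, S) = 514 + j
s(z) = (-1859 + z)/z (s(z) = 2*((z - 1859)/(z + z)) = 2*((-1859 + z)/((2*z))) = 2*((-1859 + z)*(1/(2*z))) = 2*((-1859 + z)/(2*z)) = (-1859 + z)/z)
s(t(V(6, -3), -47)) + O(1915, 235) = (-1859 + (-1 - 47)²)/((-1 - 47)²) + (514 + 1915) = (-1859 + (-48)²)/((-48)²) + 2429 = (-1859 + 2304)/2304 + 2429 = (1/2304)*445 + 2429 = 445/2304 + 2429 = 5596861/2304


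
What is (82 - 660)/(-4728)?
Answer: 289/2364 ≈ 0.12225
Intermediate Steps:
(82 - 660)/(-4728) = -578*(-1/4728) = 289/2364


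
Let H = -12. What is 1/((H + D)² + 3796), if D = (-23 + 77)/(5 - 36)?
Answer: 961/3829432 ≈ 0.00025095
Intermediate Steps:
D = -54/31 (D = 54/(-31) = 54*(-1/31) = -54/31 ≈ -1.7419)
1/((H + D)² + 3796) = 1/((-12 - 54/31)² + 3796) = 1/((-426/31)² + 3796) = 1/(181476/961 + 3796) = 1/(3829432/961) = 961/3829432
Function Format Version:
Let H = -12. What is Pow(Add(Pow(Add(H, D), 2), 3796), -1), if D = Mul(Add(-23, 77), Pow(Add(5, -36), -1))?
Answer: Rational(961, 3829432) ≈ 0.00025095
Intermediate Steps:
D = Rational(-54, 31) (D = Mul(54, Pow(-31, -1)) = Mul(54, Rational(-1, 31)) = Rational(-54, 31) ≈ -1.7419)
Pow(Add(Pow(Add(H, D), 2), 3796), -1) = Pow(Add(Pow(Add(-12, Rational(-54, 31)), 2), 3796), -1) = Pow(Add(Pow(Rational(-426, 31), 2), 3796), -1) = Pow(Add(Rational(181476, 961), 3796), -1) = Pow(Rational(3829432, 961), -1) = Rational(961, 3829432)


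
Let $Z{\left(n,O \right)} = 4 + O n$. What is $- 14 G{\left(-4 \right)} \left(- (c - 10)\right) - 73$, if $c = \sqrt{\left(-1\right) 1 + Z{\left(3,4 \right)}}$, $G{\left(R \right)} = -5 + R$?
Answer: $1187 - 126 \sqrt{15} \approx 699.0$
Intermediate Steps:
$c = \sqrt{15}$ ($c = \sqrt{\left(-1\right) 1 + \left(4 + 4 \cdot 3\right)} = \sqrt{-1 + \left(4 + 12\right)} = \sqrt{-1 + 16} = \sqrt{15} \approx 3.873$)
$- 14 G{\left(-4 \right)} \left(- (c - 10)\right) - 73 = - 14 \left(-5 - 4\right) \left(- (\sqrt{15} - 10)\right) - 73 = \left(-14\right) \left(-9\right) \left(- (-10 + \sqrt{15})\right) - 73 = 126 \left(10 - \sqrt{15}\right) - 73 = \left(1260 - 126 \sqrt{15}\right) - 73 = 1187 - 126 \sqrt{15}$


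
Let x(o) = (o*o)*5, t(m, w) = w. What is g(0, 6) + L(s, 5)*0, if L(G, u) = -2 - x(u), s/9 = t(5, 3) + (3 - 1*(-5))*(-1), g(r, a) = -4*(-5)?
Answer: 20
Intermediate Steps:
g(r, a) = 20
x(o) = 5*o**2 (x(o) = o**2*5 = 5*o**2)
s = -45 (s = 9*(3 + (3 - 1*(-5))*(-1)) = 9*(3 + (3 + 5)*(-1)) = 9*(3 + 8*(-1)) = 9*(3 - 8) = 9*(-5) = -45)
L(G, u) = -2 - 5*u**2
g(0, 6) + L(s, 5)*0 = 20 + (-2 - 5*5**2)*0 = 20 + (-2 - 5*25)*0 = 20 + (-2 - 125)*0 = 20 - 127*0 = 20 + 0 = 20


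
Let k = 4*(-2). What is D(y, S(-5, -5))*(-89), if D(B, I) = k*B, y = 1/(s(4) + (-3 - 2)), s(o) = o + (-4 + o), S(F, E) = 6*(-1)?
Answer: -712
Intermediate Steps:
S(F, E) = -6
s(o) = -4 + 2*o
k = -8
y = -1 (y = 1/((-4 + 2*4) + (-3 - 2)) = 1/((-4 + 8) - 5) = 1/(4 - 5) = 1/(-1) = -1)
D(B, I) = -8*B
D(y, S(-5, -5))*(-89) = -8*(-1)*(-89) = 8*(-89) = -712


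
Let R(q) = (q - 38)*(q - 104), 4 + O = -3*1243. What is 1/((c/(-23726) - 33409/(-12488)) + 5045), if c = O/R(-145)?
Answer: 6750529776648/34074482359671301 ≈ 0.00019811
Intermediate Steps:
O = -3733 (O = -4 - 3*1243 = -4 - 3729 = -3733)
R(q) = (-104 + q)*(-38 + q) (R(q) = (-38 + q)*(-104 + q) = (-104 + q)*(-38 + q))
c = -3733/45567 (c = -3733/(3952 + (-145)² - 142*(-145)) = -3733/(3952 + 21025 + 20590) = -3733/45567 ≈ -0.081923)
1/((c/(-23726) - 33409/(-12488)) + 5045) = 1/((-3733/45567/(-23726) - 33409/(-12488)) + 5045) = 1/((-3733/45567*(-1/23726) - 33409*(-1/12488)) + 5045) = 1/((3733/1081122642 + 33409/12488) + 5045) = 1/(18059636482141/6750529776648 + 5045) = 1/(34074482359671301/6750529776648) = 6750529776648/34074482359671301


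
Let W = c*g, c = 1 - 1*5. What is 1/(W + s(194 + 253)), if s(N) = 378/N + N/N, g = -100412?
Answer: 149/59845827 ≈ 2.4897e-6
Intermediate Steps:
s(N) = 1 + 378/N (s(N) = 378/N + 1 = 1 + 378/N)
c = -4 (c = 1 - 5 = -4)
W = 401648 (W = -4*(-100412) = 401648)
1/(W + s(194 + 253)) = 1/(401648 + (378 + (194 + 253))/(194 + 253)) = 1/(401648 + (378 + 447)/447) = 1/(401648 + (1/447)*825) = 1/(401648 + 275/149) = 1/(59845827/149) = 149/59845827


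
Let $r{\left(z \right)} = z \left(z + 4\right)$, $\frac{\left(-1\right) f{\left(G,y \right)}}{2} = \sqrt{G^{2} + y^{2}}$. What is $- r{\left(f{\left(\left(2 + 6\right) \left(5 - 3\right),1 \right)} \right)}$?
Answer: $-1028 + 8 \sqrt{257} \approx -899.75$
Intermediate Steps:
$f{\left(G,y \right)} = - 2 \sqrt{G^{2} + y^{2}}$
$r{\left(z \right)} = z \left(4 + z\right)$
$- r{\left(f{\left(\left(2 + 6\right) \left(5 - 3\right),1 \right)} \right)} = - - 2 \sqrt{\left(\left(2 + 6\right) \left(5 - 3\right)\right)^{2} + 1^{2}} \left(4 - 2 \sqrt{\left(\left(2 + 6\right) \left(5 - 3\right)\right)^{2} + 1^{2}}\right) = - - 2 \sqrt{\left(8 \cdot 2\right)^{2} + 1} \left(4 - 2 \sqrt{\left(8 \cdot 2\right)^{2} + 1}\right) = - - 2 \sqrt{16^{2} + 1} \left(4 - 2 \sqrt{16^{2} + 1}\right) = - - 2 \sqrt{256 + 1} \left(4 - 2 \sqrt{256 + 1}\right) = - - 2 \sqrt{257} \left(4 - 2 \sqrt{257}\right) = - \left(-2\right) \sqrt{257} \left(4 - 2 \sqrt{257}\right) = 2 \sqrt{257} \left(4 - 2 \sqrt{257}\right)$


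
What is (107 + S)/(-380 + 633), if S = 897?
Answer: 1004/253 ≈ 3.9684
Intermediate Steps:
(107 + S)/(-380 + 633) = (107 + 897)/(-380 + 633) = 1004/253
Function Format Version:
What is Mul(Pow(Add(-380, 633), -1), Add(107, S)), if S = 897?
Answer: Rational(1004, 253) ≈ 3.9684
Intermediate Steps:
Mul(Pow(Add(-380, 633), -1), Add(107, S)) = Mul(Pow(Add(-380, 633), -1), Add(107, 897)) = Mul(Pow(253, -1), 1004) = Mul(Rational(1, 253), 1004) = Rational(1004, 253)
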